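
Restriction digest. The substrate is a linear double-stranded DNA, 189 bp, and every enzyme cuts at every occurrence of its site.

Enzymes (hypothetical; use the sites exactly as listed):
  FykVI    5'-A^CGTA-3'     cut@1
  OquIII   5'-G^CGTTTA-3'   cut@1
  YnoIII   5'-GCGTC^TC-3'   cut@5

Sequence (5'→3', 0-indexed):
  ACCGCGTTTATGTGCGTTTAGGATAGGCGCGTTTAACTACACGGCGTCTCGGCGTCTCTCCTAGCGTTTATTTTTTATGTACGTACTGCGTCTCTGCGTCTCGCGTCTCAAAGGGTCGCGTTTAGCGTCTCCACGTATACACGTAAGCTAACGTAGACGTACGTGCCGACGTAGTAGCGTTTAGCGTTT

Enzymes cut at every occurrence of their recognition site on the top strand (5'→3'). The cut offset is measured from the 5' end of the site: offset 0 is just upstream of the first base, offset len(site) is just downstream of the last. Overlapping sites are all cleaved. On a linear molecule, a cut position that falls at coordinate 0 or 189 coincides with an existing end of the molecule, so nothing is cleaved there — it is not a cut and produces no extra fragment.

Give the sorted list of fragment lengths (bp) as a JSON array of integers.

Site scan:
  FykVI ACGTA/1: at [80, 132, 140, 150, 156, 168] ⇒ [81, 133, 141, 151, 157, 169]
  OquIII GCGTTTA/1: at [3, 13, 28, 63, 117, 176] ⇒ [4, 14, 29, 64, 118, 177]
  YnoIII GCGTCTC/5: at [43, 51, 87, 95, 102, 124] ⇒ [48, 56, 92, 100, 107, 129]

Pooled cuts: [4, 14, 29, 48, 56, 64, 81, 92, 100, 107, 118, 129, 133, 141, 151, 157, 169, 177]

Fragment lengths:
  [0,4): 4 bp
  [4,14): 10 bp
  [14,29): 15 bp
  [29,48): 19 bp
  [48,56): 8 bp
  [56,64): 8 bp
  [64,81): 17 bp
  [81,92): 11 bp
  [92,100): 8 bp
  [100,107): 7 bp
  [107,118): 11 bp
  [118,129): 11 bp
  [129,133): 4 bp
  [133,141): 8 bp
  [141,151): 10 bp
  [151,157): 6 bp
  [157,169): 12 bp
  [169,177): 8 bp
  [177,189): 12 bp

[4,4,6,7,8,8,8,8,8,10,10,11,11,11,12,12,15,17,19]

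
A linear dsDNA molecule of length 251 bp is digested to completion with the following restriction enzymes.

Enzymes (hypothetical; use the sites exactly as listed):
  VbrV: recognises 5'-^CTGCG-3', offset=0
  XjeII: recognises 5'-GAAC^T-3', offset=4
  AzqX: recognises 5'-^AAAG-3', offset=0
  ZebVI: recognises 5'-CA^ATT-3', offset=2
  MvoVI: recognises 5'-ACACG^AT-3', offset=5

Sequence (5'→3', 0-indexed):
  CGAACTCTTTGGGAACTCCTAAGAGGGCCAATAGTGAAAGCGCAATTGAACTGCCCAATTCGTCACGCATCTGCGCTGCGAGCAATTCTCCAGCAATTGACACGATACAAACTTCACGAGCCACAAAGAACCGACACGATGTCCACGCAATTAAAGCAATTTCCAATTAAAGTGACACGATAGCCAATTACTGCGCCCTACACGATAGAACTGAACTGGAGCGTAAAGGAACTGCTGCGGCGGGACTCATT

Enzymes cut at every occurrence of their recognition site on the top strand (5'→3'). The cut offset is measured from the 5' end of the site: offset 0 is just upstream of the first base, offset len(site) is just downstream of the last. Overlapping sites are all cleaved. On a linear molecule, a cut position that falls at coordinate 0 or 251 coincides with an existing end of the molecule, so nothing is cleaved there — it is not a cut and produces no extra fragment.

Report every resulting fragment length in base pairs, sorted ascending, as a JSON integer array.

Scan for sites:
  VbrV (CTGCG, off=0): starts [70, 75, 190, 234] → cuts [70, 75, 190, 234]
  XjeII (GAACT, off=4): starts [1, 12, 47, 207, 212, 228] → cuts [5, 16, 51, 211, 216, 232]
  AzqX (AAAG, off=0): starts [36, 124, 152, 168, 224] → cuts [36, 124, 152, 168, 224]
  ZebVI (CAATT, off=2): starts [42, 55, 82, 93, 147, 156, 163, 184] → cuts [44, 57, 84, 95, 149, 158, 165, 186]
  MvoVI (ACACGAT, off=5): starts [99, 133, 174, 199] → cuts [104, 138, 179, 204]

All cut coordinates (distinct, sorted): [5, 16, 36, 44, 51, 57, 70, 75, 84, 95, 104, 124, 138, 149, 152, 158, 165, 168, 179, 186, 190, 204, 211, 216, 224, 232, 234]

Fragments:
  [0,5): 5 bp
  [5,16): 11 bp
  [16,36): 20 bp
  [36,44): 8 bp
  [44,51): 7 bp
  [51,57): 6 bp
  [57,70): 13 bp
  [70,75): 5 bp
  [75,84): 9 bp
  [84,95): 11 bp
  [95,104): 9 bp
  [104,124): 20 bp
  [124,138): 14 bp
  [138,149): 11 bp
  [149,152): 3 bp
  [152,158): 6 bp
  [158,165): 7 bp
  [165,168): 3 bp
  [168,179): 11 bp
  [179,186): 7 bp
  [186,190): 4 bp
  [190,204): 14 bp
  [204,211): 7 bp
  [211,216): 5 bp
  [216,224): 8 bp
  [224,232): 8 bp
  [232,234): 2 bp
  [234,251): 17 bp

[2,3,3,4,5,5,5,6,6,7,7,7,7,8,8,8,9,9,11,11,11,11,13,14,14,17,20,20]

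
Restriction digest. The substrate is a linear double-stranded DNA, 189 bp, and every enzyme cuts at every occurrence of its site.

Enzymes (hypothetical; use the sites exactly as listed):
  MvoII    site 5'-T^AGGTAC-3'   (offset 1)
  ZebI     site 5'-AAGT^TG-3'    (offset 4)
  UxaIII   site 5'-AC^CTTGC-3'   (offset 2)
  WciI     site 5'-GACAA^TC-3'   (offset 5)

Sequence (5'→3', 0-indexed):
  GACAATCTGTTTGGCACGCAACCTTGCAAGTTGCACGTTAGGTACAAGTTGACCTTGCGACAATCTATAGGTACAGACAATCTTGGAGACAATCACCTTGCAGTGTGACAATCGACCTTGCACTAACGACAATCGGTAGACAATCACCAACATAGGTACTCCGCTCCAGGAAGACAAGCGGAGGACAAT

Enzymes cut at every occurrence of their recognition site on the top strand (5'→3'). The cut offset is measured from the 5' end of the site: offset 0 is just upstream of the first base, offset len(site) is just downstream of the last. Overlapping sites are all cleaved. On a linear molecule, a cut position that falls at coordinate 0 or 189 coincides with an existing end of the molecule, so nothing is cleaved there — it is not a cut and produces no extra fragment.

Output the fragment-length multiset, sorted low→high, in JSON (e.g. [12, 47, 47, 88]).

[4,4,5,5,5,8,9,10,10,10,11,12,12,15,16,17,36]

Site scan:
  MvoII (TAGGTAC, off=1): starts [38, 67, 152] → cuts [39, 68, 153]
  ZebI (AAGTTG, off=4): starts [27, 45] → cuts [31, 49]
  UxaIII (ACCTTGC, off=2): starts [20, 51, 94, 114] → cuts [22, 53, 96, 116]
  WciI (GACAATC, off=5): starts [0, 58, 75, 87, 106, 127, 138] → cuts [5, 63, 80, 92, 111, 132, 143]

All cut coordinates (distinct, sorted): [5, 22, 31, 39, 49, 53, 63, 68, 80, 92, 96, 111, 116, 132, 143, 153]

Fragment lengths:
  [0,5): 5 bp
  [5,22): 17 bp
  [22,31): 9 bp
  [31,39): 8 bp
  [39,49): 10 bp
  [49,53): 4 bp
  [53,63): 10 bp
  [63,68): 5 bp
  [68,80): 12 bp
  [80,92): 12 bp
  [92,96): 4 bp
  [96,111): 15 bp
  [111,116): 5 bp
  [116,132): 16 bp
  [132,143): 11 bp
  [143,153): 10 bp
  [153,189): 36 bp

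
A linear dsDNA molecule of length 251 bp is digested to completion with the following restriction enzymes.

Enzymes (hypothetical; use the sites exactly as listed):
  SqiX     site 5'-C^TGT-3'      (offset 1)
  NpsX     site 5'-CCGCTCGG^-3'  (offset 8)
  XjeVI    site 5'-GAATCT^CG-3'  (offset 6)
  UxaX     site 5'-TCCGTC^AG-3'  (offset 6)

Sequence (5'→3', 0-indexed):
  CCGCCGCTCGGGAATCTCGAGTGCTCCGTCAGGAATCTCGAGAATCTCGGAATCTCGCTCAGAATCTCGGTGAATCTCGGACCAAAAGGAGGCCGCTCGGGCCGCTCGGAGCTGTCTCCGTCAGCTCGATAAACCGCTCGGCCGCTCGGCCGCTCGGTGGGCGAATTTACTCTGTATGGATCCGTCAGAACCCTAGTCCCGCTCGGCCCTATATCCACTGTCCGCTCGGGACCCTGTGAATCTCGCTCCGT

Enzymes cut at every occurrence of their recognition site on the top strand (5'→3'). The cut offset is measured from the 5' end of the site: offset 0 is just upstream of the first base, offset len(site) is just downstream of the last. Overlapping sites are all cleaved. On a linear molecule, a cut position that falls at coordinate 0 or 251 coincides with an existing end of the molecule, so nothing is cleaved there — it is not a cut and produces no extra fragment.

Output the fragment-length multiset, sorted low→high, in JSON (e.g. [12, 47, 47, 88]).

[3,5,6,8,8,8,8,8,9,9,9,10,10,11,11,12,12,13,14,15,19,20,23]

Site scan:
  SqiX CTGT/1: at [111, 171, 217, 233] ⇒ [112, 172, 218, 234]
  NpsX CCGCTCGG/8: at [3, 92, 101, 133, 141, 149, 198, 221] ⇒ [11, 100, 109, 141, 149, 157, 206, 229]
  XjeVI GAATCTCG/6: at [11, 32, 41, 49, 61, 71, 237] ⇒ [17, 38, 47, 55, 67, 77, 243]
  UxaX TCCGTCAG/6: at [24, 116, 180] ⇒ [30, 122, 186]

All cut coordinates (distinct, sorted): [11, 17, 30, 38, 47, 55, 67, 77, 100, 109, 112, 122, 141, 149, 157, 172, 186, 206, 218, 229, 234, 243]

Fragment lengths:
  [0,11): 11 bp
  [11,17): 6 bp
  [17,30): 13 bp
  [30,38): 8 bp
  [38,47): 9 bp
  [47,55): 8 bp
  [55,67): 12 bp
  [67,77): 10 bp
  [77,100): 23 bp
  [100,109): 9 bp
  [109,112): 3 bp
  [112,122): 10 bp
  [122,141): 19 bp
  [141,149): 8 bp
  [149,157): 8 bp
  [157,172): 15 bp
  [172,186): 14 bp
  [186,206): 20 bp
  [206,218): 12 bp
  [218,229): 11 bp
  [229,234): 5 bp
  [234,243): 9 bp
  [243,251): 8 bp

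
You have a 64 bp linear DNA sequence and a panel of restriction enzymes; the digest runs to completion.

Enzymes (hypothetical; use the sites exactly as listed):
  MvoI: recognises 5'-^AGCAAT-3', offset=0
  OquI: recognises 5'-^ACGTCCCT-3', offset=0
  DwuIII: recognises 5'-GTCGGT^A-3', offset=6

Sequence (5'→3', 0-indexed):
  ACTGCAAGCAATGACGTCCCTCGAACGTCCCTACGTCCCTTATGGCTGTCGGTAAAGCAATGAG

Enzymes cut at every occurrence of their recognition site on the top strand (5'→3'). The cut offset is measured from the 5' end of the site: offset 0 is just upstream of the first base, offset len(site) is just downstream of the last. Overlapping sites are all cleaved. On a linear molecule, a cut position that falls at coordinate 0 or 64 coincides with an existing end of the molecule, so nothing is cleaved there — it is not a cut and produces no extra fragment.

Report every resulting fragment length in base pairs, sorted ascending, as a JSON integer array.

Per-enzyme occurrences:
  MvoI (AGCAAT, off=0): starts [6, 55] → cuts [6, 55]
  OquI (ACGTCCCT, off=0): starts [13, 24, 32] → cuts [13, 24, 32]
  DwuIII (GTCGGTA, off=6): starts [47] → cuts [53]

All cut coordinates (distinct, sorted): [6, 13, 24, 32, 53, 55]

Fragments:
  [0,6): 6 bp
  [6,13): 7 bp
  [13,24): 11 bp
  [24,32): 8 bp
  [32,53): 21 bp
  [53,55): 2 bp
  [55,64): 9 bp

[2,6,7,8,9,11,21]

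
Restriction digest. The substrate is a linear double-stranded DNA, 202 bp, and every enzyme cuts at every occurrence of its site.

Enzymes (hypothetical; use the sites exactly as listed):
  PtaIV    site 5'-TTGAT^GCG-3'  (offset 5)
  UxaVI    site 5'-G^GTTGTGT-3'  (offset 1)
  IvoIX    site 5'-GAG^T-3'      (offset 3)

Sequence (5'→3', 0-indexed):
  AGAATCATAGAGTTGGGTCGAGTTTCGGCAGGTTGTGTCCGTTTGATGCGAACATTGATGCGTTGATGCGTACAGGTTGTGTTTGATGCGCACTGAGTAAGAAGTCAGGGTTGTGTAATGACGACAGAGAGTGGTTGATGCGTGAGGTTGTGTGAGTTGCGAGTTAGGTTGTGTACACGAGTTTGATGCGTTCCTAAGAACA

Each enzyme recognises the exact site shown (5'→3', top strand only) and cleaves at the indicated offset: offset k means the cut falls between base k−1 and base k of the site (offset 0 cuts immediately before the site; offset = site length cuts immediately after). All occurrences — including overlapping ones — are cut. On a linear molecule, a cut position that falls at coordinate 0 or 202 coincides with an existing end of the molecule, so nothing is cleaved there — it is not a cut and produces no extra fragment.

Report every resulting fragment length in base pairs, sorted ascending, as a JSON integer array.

Scan for sites:
  PtaIV TTGATGCG/5: at [42, 54, 62, 82, 134, 182] ⇒ [47, 59, 67, 87, 139, 187]
  UxaVI GGTTGTGT/1: at [30, 74, 108, 145, 166] ⇒ [31, 75, 109, 146, 167]
  IvoIX GAGT/3: at [9, 19, 94, 128, 153, 160, 178] ⇒ [12, 22, 97, 131, 156, 163, 181]

Pooled cuts: [12, 22, 31, 47, 59, 67, 75, 87, 97, 109, 131, 139, 146, 156, 163, 167, 181, 187]

Fragments:
  [0,12): 12 bp
  [12,22): 10 bp
  [22,31): 9 bp
  [31,47): 16 bp
  [47,59): 12 bp
  [59,67): 8 bp
  [67,75): 8 bp
  [75,87): 12 bp
  [87,97): 10 bp
  [97,109): 12 bp
  [109,131): 22 bp
  [131,139): 8 bp
  [139,146): 7 bp
  [146,156): 10 bp
  [156,163): 7 bp
  [163,167): 4 bp
  [167,181): 14 bp
  [181,187): 6 bp
  [187,202): 15 bp

[4,6,7,7,8,8,8,9,10,10,10,12,12,12,12,14,15,16,22]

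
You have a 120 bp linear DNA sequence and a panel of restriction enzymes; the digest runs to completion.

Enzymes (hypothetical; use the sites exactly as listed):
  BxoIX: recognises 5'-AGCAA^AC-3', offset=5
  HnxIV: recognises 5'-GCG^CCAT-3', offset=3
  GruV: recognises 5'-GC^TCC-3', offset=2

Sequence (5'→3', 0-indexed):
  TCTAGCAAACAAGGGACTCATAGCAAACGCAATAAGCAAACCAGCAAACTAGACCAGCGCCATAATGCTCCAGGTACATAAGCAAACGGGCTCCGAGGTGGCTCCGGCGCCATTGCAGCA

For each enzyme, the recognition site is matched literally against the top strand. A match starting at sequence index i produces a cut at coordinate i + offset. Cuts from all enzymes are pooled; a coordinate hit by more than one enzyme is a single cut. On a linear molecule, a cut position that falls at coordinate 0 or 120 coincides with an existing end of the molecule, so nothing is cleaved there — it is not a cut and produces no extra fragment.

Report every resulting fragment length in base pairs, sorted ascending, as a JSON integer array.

[6,7,8,8,9,11,11,12,13,17,18]

Scan for sites:
  BxoIX AGCAAAC/5: at [3, 21, 34, 42, 80] ⇒ [8, 26, 39, 47, 85]
  HnxIV GCGCCAT/3: at [56, 106] ⇒ [59, 109]
  GruV GCTCC/2: at [66, 89, 100] ⇒ [68, 91, 102]

Pooled cuts: [8, 26, 39, 47, 59, 68, 85, 91, 102, 109]

Fragment lengths:
  [0,8): 8 bp
  [8,26): 18 bp
  [26,39): 13 bp
  [39,47): 8 bp
  [47,59): 12 bp
  [59,68): 9 bp
  [68,85): 17 bp
  [85,91): 6 bp
  [91,102): 11 bp
  [102,109): 7 bp
  [109,120): 11 bp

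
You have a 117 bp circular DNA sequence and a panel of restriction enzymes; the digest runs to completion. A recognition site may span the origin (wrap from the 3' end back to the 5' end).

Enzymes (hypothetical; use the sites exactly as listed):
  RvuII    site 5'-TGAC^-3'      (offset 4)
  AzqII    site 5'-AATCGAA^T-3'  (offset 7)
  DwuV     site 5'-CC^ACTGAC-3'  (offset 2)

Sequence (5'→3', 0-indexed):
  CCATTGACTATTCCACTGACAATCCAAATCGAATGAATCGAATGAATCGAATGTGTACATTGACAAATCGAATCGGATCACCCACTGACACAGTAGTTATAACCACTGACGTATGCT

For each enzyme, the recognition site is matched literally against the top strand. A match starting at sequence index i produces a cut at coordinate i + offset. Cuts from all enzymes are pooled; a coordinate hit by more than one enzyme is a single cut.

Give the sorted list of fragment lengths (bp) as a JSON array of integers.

[6,6,6,6,8,9,9,11,13,13,15,15]

Per-enzyme occurrences:
  RvuII (TGAC, off=4): starts [4, 16, 60, 85, 106] → cuts [8, 20, 64, 89, 110]
  AzqII (AATCGAAT, off=7): starts [26, 35, 44, 65] → cuts [33, 42, 51, 72]
  DwuV (CCACTGAC, off=2): starts [12, 81, 102] → cuts [14, 83, 104]

Pooled cuts: [8, 14, 20, 33, 42, 51, 64, 72, 83, 89, 104, 110]

Fragments:
  8→14: 6 bp
  14→20: 6 bp
  20→33: 13 bp
  33→42: 9 bp
  42→51: 9 bp
  51→64: 13 bp
  64→72: 8 bp
  72→83: 11 bp
  83→89: 6 bp
  89→104: 15 bp
  104→110: 6 bp
  110→8 (wrap): 117-110+8 = 15 bp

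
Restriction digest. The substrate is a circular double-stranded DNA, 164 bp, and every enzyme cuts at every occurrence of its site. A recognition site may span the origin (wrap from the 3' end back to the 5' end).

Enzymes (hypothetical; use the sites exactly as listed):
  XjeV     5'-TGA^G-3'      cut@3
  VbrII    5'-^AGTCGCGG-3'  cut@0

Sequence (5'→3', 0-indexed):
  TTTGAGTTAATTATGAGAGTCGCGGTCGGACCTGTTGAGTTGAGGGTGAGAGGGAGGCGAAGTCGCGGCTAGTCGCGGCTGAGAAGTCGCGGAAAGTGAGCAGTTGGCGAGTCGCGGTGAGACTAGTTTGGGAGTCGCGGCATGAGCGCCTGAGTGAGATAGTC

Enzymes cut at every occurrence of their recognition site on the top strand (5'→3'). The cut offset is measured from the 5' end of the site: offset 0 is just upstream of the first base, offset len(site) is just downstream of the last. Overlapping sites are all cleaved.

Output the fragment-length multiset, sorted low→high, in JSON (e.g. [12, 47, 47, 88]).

[1,2,4,5,6,8,10,10,11,11,11,12,12,12,13,15,21]

Site scan:
  XjeV TGAG/3: at [2, 13, 35, 40, 46, 79, 96, 117, 142, 150, 154] ⇒ [5, 16, 38, 43, 49, 82, 99, 120, 145, 153, 157]
  VbrII AGTCGCGG/0: at [17, 60, 70, 84, 109, 132] ⇒ [17, 60, 70, 84, 109, 132]

All cut coordinates (distinct, sorted): [5, 16, 17, 38, 43, 49, 60, 70, 82, 84, 99, 109, 120, 132, 145, 153, 157]

Fragment lengths:
  5→16: 11 bp
  16→17: 1 bp
  17→38: 21 bp
  38→43: 5 bp
  43→49: 6 bp
  49→60: 11 bp
  60→70: 10 bp
  70→82: 12 bp
  82→84: 2 bp
  84→99: 15 bp
  99→109: 10 bp
  109→120: 11 bp
  120→132: 12 bp
  132→145: 13 bp
  145→153: 8 bp
  153→157: 4 bp
  157→5 (wrap): 164-157+5 = 12 bp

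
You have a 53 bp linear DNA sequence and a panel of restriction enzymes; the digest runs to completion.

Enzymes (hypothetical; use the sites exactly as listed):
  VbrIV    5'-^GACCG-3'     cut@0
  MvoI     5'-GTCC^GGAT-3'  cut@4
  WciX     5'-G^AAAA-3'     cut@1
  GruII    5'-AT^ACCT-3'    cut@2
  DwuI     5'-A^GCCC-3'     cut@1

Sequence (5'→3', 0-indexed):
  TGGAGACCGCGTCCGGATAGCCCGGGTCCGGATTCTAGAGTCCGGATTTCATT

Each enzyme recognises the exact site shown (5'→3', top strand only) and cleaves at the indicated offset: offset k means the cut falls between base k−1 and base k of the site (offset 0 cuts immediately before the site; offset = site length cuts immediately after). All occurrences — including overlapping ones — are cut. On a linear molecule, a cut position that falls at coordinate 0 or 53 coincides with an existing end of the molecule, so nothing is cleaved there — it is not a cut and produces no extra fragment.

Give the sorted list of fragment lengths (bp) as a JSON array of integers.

[4,5,10,10,10,14]

Site scan:
  VbrIV (GACCG, off=0): starts [4] → cuts [4]
  MvoI (GTCCGGAT, off=4): starts [10, 25, 39] → cuts [14, 29, 43]
  WciX (GAAAA, off=1): no sites
  GruII (ATACCT, off=2): no sites
  DwuI (AGCCC, off=1): starts [18] → cuts [19]

All cut coordinates (distinct, sorted): [4, 14, 19, 29, 43]

Fragments:
  [0,4): 4 bp
  [4,14): 10 bp
  [14,19): 5 bp
  [19,29): 10 bp
  [29,43): 14 bp
  [43,53): 10 bp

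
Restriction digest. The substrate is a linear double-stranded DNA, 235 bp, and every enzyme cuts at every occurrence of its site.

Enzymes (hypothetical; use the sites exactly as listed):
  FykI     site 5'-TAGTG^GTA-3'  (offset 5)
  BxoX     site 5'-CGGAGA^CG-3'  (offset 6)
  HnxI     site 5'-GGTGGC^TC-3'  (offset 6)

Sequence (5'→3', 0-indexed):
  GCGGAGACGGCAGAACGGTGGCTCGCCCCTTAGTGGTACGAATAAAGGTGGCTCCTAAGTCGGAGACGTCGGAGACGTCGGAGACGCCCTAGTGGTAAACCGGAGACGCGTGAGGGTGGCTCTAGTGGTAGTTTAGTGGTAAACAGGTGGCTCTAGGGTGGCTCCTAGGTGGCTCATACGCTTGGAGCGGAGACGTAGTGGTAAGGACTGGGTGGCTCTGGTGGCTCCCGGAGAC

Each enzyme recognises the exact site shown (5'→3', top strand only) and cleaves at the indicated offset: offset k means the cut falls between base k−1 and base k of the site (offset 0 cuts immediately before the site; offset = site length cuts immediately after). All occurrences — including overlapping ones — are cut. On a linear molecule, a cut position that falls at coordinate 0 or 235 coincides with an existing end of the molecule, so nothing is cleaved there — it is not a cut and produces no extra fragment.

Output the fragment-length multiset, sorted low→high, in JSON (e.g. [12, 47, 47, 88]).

Site scan:
  FykI (TAGTGGTA, off=5): starts [30, 89, 122, 133, 195] → cuts [35, 94, 127, 138, 200]
  BxoX (CGGAGACG, off=6): starts [1, 60, 69, 78, 100, 187] → cuts [7, 66, 75, 84, 106, 193]
  HnxI (GGTGGCTC, off=6): starts [16, 46, 114, 145, 156, 167, 210, 219] → cuts [22, 52, 120, 151, 162, 173, 216, 225]

Pooled cuts: [7, 22, 35, 52, 66, 75, 84, 94, 106, 120, 127, 138, 151, 162, 173, 193, 200, 216, 225]

Fragment lengths:
  [0,7): 7 bp
  [7,22): 15 bp
  [22,35): 13 bp
  [35,52): 17 bp
  [52,66): 14 bp
  [66,75): 9 bp
  [75,84): 9 bp
  [84,94): 10 bp
  [94,106): 12 bp
  [106,120): 14 bp
  [120,127): 7 bp
  [127,138): 11 bp
  [138,151): 13 bp
  [151,162): 11 bp
  [162,173): 11 bp
  [173,193): 20 bp
  [193,200): 7 bp
  [200,216): 16 bp
  [216,225): 9 bp
  [225,235): 10 bp

[7,7,7,9,9,9,10,10,11,11,11,12,13,13,14,14,15,16,17,20]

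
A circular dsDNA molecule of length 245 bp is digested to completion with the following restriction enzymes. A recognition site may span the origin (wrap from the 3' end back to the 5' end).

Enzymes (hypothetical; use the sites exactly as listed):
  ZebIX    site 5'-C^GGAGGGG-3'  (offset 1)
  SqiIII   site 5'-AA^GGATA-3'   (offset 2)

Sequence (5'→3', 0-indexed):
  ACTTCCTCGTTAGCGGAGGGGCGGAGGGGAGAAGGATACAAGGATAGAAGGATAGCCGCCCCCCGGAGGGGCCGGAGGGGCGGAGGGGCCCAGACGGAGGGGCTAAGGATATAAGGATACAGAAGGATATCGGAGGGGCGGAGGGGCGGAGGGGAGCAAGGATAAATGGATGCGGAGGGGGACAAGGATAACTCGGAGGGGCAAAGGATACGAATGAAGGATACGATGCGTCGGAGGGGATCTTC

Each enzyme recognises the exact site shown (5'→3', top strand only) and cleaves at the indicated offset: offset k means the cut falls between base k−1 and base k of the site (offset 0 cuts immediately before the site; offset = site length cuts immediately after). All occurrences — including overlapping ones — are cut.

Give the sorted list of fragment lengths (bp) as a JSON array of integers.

[7,8,8,8,8,8,8,8,9,9,10,11,11,11,12,12,13,14,14,14,15,27]

Scan for sites:
  ZebIX (CGGAGGGG, off=1): starts [13, 21, 63, 72, 80, 94, 130, 138, 146, 172, 193, 231] → cuts [14, 22, 64, 73, 81, 95, 131, 139, 147, 173, 194, 232]
  SqiIII (AAGGATA, off=2): starts [31, 39, 47, 104, 112, 122, 157, 183, 203, 216] → cuts [33, 41, 49, 106, 114, 124, 159, 185, 205, 218]

All cut coordinates (distinct, sorted): [14, 22, 33, 41, 49, 64, 73, 81, 95, 106, 114, 124, 131, 139, 147, 159, 173, 185, 194, 205, 218, 232]

Fragment lengths:
  14→22: 8 bp
  22→33: 11 bp
  33→41: 8 bp
  41→49: 8 bp
  49→64: 15 bp
  64→73: 9 bp
  73→81: 8 bp
  81→95: 14 bp
  95→106: 11 bp
  106→114: 8 bp
  114→124: 10 bp
  124→131: 7 bp
  131→139: 8 bp
  139→147: 8 bp
  147→159: 12 bp
  159→173: 14 bp
  173→185: 12 bp
  185→194: 9 bp
  194→205: 11 bp
  205→218: 13 bp
  218→232: 14 bp
  232→14 (wrap): 245-232+14 = 27 bp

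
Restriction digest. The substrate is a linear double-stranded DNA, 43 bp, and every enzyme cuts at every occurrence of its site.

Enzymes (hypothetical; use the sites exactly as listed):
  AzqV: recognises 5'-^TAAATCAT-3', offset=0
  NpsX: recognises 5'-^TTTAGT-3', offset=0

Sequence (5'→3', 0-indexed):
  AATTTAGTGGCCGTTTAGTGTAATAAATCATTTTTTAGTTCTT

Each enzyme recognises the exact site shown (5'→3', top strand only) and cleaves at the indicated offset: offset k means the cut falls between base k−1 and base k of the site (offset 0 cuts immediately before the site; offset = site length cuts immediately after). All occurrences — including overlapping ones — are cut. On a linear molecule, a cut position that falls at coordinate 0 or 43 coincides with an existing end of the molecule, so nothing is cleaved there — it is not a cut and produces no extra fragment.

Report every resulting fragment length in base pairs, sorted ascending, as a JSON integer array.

[2,10,10,10,11]

Site scan:
  AzqV (TAAATCAT, off=0): starts [23] → cuts [23]
  NpsX (TTTAGT, off=0): starts [2, 13, 33] → cuts [2, 13, 33]

All cut coordinates (distinct, sorted): [2, 13, 23, 33]

Fragment lengths:
  [0,2): 2 bp
  [2,13): 11 bp
  [13,23): 10 bp
  [23,33): 10 bp
  [33,43): 10 bp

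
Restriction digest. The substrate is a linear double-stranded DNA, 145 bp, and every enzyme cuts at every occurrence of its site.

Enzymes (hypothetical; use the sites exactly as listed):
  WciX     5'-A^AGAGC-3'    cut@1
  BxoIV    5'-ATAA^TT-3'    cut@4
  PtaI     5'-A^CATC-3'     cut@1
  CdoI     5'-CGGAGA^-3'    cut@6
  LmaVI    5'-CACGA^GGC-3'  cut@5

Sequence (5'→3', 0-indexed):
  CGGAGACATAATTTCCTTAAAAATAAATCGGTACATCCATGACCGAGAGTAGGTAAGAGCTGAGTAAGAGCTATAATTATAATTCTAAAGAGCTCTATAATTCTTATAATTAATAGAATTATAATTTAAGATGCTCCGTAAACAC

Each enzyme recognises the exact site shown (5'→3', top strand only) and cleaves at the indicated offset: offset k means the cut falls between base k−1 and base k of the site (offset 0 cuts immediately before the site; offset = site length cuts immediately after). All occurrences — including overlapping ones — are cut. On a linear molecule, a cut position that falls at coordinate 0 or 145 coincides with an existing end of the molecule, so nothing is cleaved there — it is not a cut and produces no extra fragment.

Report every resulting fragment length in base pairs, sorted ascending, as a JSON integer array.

[5,6,6,6,9,10,11,12,15,21,22,22]

Site scan:
  WciX AAGAGC/1: at [54, 65, 87] ⇒ [55, 66, 88]
  BxoIV ATAATT/4: at [7, 72, 78, 96, 105, 120] ⇒ [11, 76, 82, 100, 109, 124]
  PtaI ACATC/1: at [32] ⇒ [33]
  CdoI CGGAGA/6: at [0] ⇒ [6]
  LmaVI (CACGAGGC, off=5): no sites

All cut coordinates (distinct, sorted): [6, 11, 33, 55, 66, 76, 82, 88, 100, 109, 124]

Fragment lengths:
  [0,6): 6 bp
  [6,11): 5 bp
  [11,33): 22 bp
  [33,55): 22 bp
  [55,66): 11 bp
  [66,76): 10 bp
  [76,82): 6 bp
  [82,88): 6 bp
  [88,100): 12 bp
  [100,109): 9 bp
  [109,124): 15 bp
  [124,145): 21 bp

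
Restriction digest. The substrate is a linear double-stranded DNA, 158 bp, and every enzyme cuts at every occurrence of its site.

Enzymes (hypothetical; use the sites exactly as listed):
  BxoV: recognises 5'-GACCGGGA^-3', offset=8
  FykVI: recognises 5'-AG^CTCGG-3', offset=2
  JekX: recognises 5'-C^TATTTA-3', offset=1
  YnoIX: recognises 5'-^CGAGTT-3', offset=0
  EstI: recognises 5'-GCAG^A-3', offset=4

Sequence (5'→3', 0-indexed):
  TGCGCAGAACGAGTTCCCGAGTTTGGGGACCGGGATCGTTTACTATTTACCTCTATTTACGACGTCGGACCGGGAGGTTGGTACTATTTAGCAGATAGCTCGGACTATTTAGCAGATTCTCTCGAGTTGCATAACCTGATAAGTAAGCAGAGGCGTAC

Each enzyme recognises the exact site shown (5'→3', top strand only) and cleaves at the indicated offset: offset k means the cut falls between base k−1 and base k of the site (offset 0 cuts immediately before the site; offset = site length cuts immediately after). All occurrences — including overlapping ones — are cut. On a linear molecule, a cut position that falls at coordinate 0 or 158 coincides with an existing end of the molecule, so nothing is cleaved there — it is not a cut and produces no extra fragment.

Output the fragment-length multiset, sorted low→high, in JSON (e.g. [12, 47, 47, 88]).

Site scan:
  BxoV GACCGGGA/8: at [27, 67] ⇒ [35, 75]
  FykVI AGCTCGG/2: at [96] ⇒ [98]
  JekX CTATTTA/1: at [42, 52, 83, 104] ⇒ [43, 53, 84, 105]
  YnoIX CGAGTT/0: at [9, 17, 122] ⇒ [9, 17, 122]
  EstI GCAGA/4: at [3, 90, 111, 146] ⇒ [7, 94, 115, 150]

Pooled cuts: [7, 9, 17, 35, 43, 53, 75, 84, 94, 98, 105, 115, 122, 150]

Fragments:
  [0,7): 7 bp
  [7,9): 2 bp
  [9,17): 8 bp
  [17,35): 18 bp
  [35,43): 8 bp
  [43,53): 10 bp
  [53,75): 22 bp
  [75,84): 9 bp
  [84,94): 10 bp
  [94,98): 4 bp
  [98,105): 7 bp
  [105,115): 10 bp
  [115,122): 7 bp
  [122,150): 28 bp
  [150,158): 8 bp

[2,4,7,7,7,8,8,8,9,10,10,10,18,22,28]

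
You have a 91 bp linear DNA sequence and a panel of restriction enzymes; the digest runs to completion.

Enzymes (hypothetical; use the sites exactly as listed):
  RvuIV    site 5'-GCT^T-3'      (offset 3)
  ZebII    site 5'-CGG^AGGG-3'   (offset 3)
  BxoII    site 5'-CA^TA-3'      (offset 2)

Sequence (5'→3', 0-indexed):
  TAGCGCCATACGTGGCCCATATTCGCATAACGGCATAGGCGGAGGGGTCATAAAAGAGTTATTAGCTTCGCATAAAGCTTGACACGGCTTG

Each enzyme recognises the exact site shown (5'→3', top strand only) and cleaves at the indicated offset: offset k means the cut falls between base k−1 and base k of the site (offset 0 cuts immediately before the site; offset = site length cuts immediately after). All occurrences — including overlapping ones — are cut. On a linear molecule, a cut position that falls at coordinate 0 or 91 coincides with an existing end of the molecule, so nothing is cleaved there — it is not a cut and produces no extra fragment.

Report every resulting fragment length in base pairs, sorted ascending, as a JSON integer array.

Site scan:
  RvuIV GCTT/3: at [64, 76, 86] ⇒ [67, 79, 89]
  ZebII CGGAGGG/3: at [39] ⇒ [42]
  BxoII CATA/2: at [6, 17, 25, 33, 48, 70] ⇒ [8, 19, 27, 35, 50, 72]

Pooled cuts: [8, 19, 27, 35, 42, 50, 67, 72, 79, 89]

Fragments:
  [0,8): 8 bp
  [8,19): 11 bp
  [19,27): 8 bp
  [27,35): 8 bp
  [35,42): 7 bp
  [42,50): 8 bp
  [50,67): 17 bp
  [67,72): 5 bp
  [72,79): 7 bp
  [79,89): 10 bp
  [89,91): 2 bp

[2,5,7,7,8,8,8,8,10,11,17]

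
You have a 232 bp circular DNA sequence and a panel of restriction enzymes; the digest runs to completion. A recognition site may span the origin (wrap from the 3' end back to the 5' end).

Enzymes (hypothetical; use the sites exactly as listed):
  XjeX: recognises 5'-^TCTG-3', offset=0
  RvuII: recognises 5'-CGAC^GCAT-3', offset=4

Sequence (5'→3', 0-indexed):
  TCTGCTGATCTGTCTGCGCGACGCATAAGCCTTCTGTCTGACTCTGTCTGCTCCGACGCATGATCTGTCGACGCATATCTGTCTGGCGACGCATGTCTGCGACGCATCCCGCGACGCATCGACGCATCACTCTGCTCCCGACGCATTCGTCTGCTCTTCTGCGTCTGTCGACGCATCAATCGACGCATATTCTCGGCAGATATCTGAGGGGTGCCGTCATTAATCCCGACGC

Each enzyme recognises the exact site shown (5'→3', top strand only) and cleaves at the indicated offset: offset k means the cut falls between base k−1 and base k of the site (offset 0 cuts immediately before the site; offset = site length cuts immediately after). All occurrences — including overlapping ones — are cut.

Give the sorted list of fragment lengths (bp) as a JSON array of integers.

Scan for sites:
  XjeX TCTG/0: at [0, 8, 12, 32, 36, 42, 46, 63, 77, 81, 95, 130, 149, 157, 163, 202] ⇒ [0, 8, 12, 32, 36, 42, 46, 63, 77, 81, 95, 130, 149, 157, 163, 202]
  RvuII CGACGCAT/4: at [18, 53, 68, 86, 99, 111, 119, 138, 168, 180] ⇒ [22, 57, 72, 90, 103, 115, 123, 142, 172, 184]

Pooled cuts: [0, 8, 12, 22, 32, 36, 42, 46, 57, 63, 72, 77, 81, 90, 95, 103, 115, 123, 130, 142, 149, 157, 163, 172, 184, 202]

Fragment lengths:
  0→8: 8 bp
  8→12: 4 bp
  12→22: 10 bp
  22→32: 10 bp
  32→36: 4 bp
  36→42: 6 bp
  42→46: 4 bp
  46→57: 11 bp
  57→63: 6 bp
  63→72: 9 bp
  72→77: 5 bp
  77→81: 4 bp
  81→90: 9 bp
  90→95: 5 bp
  95→103: 8 bp
  103→115: 12 bp
  115→123: 8 bp
  123→130: 7 bp
  130→142: 12 bp
  142→149: 7 bp
  149→157: 8 bp
  157→163: 6 bp
  163→172: 9 bp
  172→184: 12 bp
  184→202: 18 bp
  202→0 (wrap): 232-202+0 = 30 bp

[4,4,4,4,5,5,6,6,6,7,7,8,8,8,8,9,9,9,10,10,11,12,12,12,18,30]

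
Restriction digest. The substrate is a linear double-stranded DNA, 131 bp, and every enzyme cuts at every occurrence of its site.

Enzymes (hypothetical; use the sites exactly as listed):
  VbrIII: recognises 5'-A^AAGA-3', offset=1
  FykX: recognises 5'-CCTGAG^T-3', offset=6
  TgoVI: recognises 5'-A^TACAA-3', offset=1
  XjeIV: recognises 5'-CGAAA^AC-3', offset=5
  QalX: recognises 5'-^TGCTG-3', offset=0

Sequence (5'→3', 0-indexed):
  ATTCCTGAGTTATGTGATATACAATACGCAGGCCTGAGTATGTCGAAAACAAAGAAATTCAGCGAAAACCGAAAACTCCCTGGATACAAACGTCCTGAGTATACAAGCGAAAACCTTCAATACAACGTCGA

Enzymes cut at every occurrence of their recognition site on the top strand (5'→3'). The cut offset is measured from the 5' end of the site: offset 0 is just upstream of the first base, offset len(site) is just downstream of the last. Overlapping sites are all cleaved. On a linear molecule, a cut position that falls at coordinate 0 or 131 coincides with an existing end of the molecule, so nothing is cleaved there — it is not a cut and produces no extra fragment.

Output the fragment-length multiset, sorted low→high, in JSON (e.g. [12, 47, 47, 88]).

[2,3,7,8,9,10,10,10,11,11,15,16,19]

Per-enzyme occurrences:
  VbrIII AAAGA/1: at [50] ⇒ [51]
  FykX CCTGAGT/6: at [3, 32, 93] ⇒ [9, 38, 99]
  TgoVI ATACAA/1: at [18, 83, 100, 119] ⇒ [19, 84, 101, 120]
  XjeIV CGAAAAC/5: at [43, 62, 69, 107] ⇒ [48, 67, 74, 112]
  QalX (TGCTG, off=0): no sites

Pooled cuts: [9, 19, 38, 48, 51, 67, 74, 84, 99, 101, 112, 120]

Fragment lengths:
  [0,9): 9 bp
  [9,19): 10 bp
  [19,38): 19 bp
  [38,48): 10 bp
  [48,51): 3 bp
  [51,67): 16 bp
  [67,74): 7 bp
  [74,84): 10 bp
  [84,99): 15 bp
  [99,101): 2 bp
  [101,112): 11 bp
  [112,120): 8 bp
  [120,131): 11 bp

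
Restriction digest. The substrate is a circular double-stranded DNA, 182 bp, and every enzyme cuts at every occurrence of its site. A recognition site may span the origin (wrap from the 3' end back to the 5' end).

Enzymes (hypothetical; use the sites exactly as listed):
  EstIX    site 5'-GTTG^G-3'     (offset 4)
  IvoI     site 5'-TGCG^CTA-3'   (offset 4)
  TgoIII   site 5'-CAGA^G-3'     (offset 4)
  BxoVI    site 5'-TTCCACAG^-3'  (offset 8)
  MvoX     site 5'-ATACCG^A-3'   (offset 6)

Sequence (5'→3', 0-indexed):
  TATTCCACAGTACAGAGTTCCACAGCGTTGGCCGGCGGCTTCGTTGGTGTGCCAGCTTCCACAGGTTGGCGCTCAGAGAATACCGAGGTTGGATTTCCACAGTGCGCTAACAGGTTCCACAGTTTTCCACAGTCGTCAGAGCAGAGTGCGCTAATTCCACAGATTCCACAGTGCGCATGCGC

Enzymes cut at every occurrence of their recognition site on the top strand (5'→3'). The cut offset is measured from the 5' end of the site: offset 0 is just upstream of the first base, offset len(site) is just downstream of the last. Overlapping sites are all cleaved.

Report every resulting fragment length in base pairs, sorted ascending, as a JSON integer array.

[4,4,5,5,5,6,6,8,8,9,9,9,10,10,11,11,12,16,16,18]

Scan for sites:
  EstIX (GTTGG, off=4): starts [26, 42, 64, 87] → cuts [30, 46, 68, 91]
  IvoI (TGCGCTA, off=4): starts [102, 146, 177] → cuts [106, 150, 181]
  TgoIII (CAGAG, off=4): starts [12, 73, 136, 141] → cuts [16, 77, 140, 145]
  BxoVI (TTCCACAG, off=8): starts [2, 17, 56, 94, 114, 124, 154, 163] → cuts [10, 25, 64, 102, 122, 132, 162, 171]
  MvoX (ATACCGA, off=6): starts [79] → cuts [85]

Pooled cuts: [10, 16, 25, 30, 46, 64, 68, 77, 85, 91, 102, 106, 122, 132, 140, 145, 150, 162, 171, 181]

Fragment lengths:
  10→16: 6 bp
  16→25: 9 bp
  25→30: 5 bp
  30→46: 16 bp
  46→64: 18 bp
  64→68: 4 bp
  68→77: 9 bp
  77→85: 8 bp
  85→91: 6 bp
  91→102: 11 bp
  102→106: 4 bp
  106→122: 16 bp
  122→132: 10 bp
  132→140: 8 bp
  140→145: 5 bp
  145→150: 5 bp
  150→162: 12 bp
  162→171: 9 bp
  171→181: 10 bp
  181→10 (wrap): 182-181+10 = 11 bp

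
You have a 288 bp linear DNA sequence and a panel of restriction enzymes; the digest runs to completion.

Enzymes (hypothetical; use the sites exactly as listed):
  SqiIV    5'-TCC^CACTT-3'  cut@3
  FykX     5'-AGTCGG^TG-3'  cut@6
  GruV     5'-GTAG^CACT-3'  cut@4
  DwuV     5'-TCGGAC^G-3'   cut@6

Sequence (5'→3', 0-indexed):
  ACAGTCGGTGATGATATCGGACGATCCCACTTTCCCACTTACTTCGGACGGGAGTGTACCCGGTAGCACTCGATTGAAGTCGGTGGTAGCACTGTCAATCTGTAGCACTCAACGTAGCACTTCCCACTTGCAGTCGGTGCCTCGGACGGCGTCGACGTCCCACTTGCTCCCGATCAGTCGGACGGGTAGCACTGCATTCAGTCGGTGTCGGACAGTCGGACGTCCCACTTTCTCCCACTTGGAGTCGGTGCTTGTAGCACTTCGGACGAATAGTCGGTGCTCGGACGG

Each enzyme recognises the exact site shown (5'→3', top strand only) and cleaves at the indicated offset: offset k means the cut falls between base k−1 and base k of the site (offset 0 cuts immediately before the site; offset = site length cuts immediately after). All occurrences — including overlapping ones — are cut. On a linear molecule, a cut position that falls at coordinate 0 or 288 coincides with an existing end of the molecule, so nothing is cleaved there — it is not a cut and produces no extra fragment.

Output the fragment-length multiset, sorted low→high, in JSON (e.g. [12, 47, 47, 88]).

Site scan:
  SqiIV (TCCCACTT, off=3): starts [24, 32, 121, 157, 222, 232] → cuts [27, 35, 124, 160, 225, 235]
  FykX (AGTCGGTG, off=6): starts [2, 77, 131, 199, 242, 271] → cuts [8, 83, 137, 205, 248, 277]
  GruV (GTAGCACT, off=4): starts [62, 85, 101, 113, 185, 253] → cuts [66, 89, 105, 117, 189, 257]
  DwuV (TCGGACG, off=6): starts [16, 43, 141, 177, 215, 261, 280] → cuts [22, 49, 147, 183, 221, 267, 286]

Pooled cuts: [8, 22, 27, 35, 49, 66, 83, 89, 105, 117, 124, 137, 147, 160, 183, 189, 205, 221, 225, 235, 248, 257, 267, 277, 286]

Fragments:
  [0,8): 8 bp
  [8,22): 14 bp
  [22,27): 5 bp
  [27,35): 8 bp
  [35,49): 14 bp
  [49,66): 17 bp
  [66,83): 17 bp
  [83,89): 6 bp
  [89,105): 16 bp
  [105,117): 12 bp
  [117,124): 7 bp
  [124,137): 13 bp
  [137,147): 10 bp
  [147,160): 13 bp
  [160,183): 23 bp
  [183,189): 6 bp
  [189,205): 16 bp
  [205,221): 16 bp
  [221,225): 4 bp
  [225,235): 10 bp
  [235,248): 13 bp
  [248,257): 9 bp
  [257,267): 10 bp
  [267,277): 10 bp
  [277,286): 9 bp
  [286,288): 2 bp

[2,4,5,6,6,7,8,8,9,9,10,10,10,10,12,13,13,13,14,14,16,16,16,17,17,23]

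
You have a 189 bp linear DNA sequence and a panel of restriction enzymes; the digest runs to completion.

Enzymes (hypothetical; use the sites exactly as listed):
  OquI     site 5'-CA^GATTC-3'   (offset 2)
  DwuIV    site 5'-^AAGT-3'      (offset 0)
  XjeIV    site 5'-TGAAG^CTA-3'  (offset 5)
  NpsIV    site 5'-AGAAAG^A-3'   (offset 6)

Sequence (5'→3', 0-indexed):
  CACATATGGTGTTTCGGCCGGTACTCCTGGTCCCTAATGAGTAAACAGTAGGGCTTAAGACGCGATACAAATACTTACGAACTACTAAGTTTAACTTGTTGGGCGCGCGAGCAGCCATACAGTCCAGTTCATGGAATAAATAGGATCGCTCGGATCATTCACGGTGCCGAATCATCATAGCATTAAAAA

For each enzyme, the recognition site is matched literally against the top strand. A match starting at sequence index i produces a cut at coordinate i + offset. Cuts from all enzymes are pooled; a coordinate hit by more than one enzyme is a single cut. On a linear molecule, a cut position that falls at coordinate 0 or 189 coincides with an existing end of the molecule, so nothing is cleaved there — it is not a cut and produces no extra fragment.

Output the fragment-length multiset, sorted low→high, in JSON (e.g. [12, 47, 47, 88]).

Scan for sites:
  OquI (CAGATTC, off=2): no sites
  DwuIV AAGT/0: at [86] ⇒ [86]
  XjeIV (TGAAGCTA, off=5): no sites
  NpsIV (AGAAAGA, off=6): no sites

Pooled cuts: [86]

Fragment lengths:
  [0,86): 86 bp
  [86,189): 103 bp

[86,103]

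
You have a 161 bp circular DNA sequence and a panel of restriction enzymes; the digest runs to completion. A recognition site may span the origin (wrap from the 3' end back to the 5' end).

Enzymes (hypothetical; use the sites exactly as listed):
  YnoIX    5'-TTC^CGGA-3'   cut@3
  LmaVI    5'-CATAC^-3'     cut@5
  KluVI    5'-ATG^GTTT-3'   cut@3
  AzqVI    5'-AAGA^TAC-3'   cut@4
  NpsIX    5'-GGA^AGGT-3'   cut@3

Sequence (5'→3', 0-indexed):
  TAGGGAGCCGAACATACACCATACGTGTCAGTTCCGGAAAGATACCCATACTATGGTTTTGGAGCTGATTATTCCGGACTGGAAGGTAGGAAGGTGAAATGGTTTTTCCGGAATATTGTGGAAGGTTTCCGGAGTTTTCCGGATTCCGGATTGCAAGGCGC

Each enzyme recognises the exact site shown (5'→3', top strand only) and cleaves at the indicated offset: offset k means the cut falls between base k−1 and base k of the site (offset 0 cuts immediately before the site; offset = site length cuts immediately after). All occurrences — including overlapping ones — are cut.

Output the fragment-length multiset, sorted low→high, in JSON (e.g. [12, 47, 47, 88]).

Scan for sites:
  YnoIX (TTCCGGA, off=3): starts [31, 71, 105, 126, 136, 143] → cuts [34, 74, 108, 129, 139, 146]
  LmaVI (CATAC, off=5): starts [12, 19, 46] → cuts [17, 24, 51]
  KluVI (ATGGTTT, off=3): starts [52, 98] → cuts [55, 101]
  AzqVI (AAGATAC, off=4): starts [38] → cuts [42]
  NpsIX (GGAAGGT, off=3): starts [80, 88, 119] → cuts [83, 91, 122]

Pooled cuts: [17, 24, 34, 42, 51, 55, 74, 83, 91, 101, 108, 122, 129, 139, 146]

Fragment lengths:
  17→24: 7 bp
  24→34: 10 bp
  34→42: 8 bp
  42→51: 9 bp
  51→55: 4 bp
  55→74: 19 bp
  74→83: 9 bp
  83→91: 8 bp
  91→101: 10 bp
  101→108: 7 bp
  108→122: 14 bp
  122→129: 7 bp
  129→139: 10 bp
  139→146: 7 bp
  146→17 (wrap): 161-146+17 = 32 bp

[4,7,7,7,7,8,8,9,9,10,10,10,14,19,32]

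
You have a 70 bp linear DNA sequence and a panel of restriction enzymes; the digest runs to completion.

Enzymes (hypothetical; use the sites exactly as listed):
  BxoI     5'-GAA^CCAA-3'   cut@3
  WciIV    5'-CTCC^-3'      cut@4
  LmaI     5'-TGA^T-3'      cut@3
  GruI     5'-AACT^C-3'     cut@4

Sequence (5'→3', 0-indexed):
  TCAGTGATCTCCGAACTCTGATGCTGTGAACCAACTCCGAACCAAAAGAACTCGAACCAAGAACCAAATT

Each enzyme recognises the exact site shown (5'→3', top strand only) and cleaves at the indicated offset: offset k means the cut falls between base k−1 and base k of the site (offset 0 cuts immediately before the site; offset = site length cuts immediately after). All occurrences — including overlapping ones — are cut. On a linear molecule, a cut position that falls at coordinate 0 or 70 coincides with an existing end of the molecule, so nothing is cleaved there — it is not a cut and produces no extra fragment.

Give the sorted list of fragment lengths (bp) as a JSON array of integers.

[2,3,4,4,5,5,6,7,7,7,9,11]

Per-enzyme occurrences:
  BxoI GAACCAA/3: at [27, 38, 53, 60] ⇒ [30, 41, 56, 63]
  WciIV CTCC/4: at [8, 34] ⇒ [12, 38]
  LmaI TGAT/3: at [4, 18] ⇒ [7, 21]
  GruI AACTC/4: at [13, 32, 48] ⇒ [17, 36, 52]

Pooled cuts: [7, 12, 17, 21, 30, 36, 38, 41, 52, 56, 63]

Fragment lengths:
  [0,7): 7 bp
  [7,12): 5 bp
  [12,17): 5 bp
  [17,21): 4 bp
  [21,30): 9 bp
  [30,36): 6 bp
  [36,38): 2 bp
  [38,41): 3 bp
  [41,52): 11 bp
  [52,56): 4 bp
  [56,63): 7 bp
  [63,70): 7 bp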